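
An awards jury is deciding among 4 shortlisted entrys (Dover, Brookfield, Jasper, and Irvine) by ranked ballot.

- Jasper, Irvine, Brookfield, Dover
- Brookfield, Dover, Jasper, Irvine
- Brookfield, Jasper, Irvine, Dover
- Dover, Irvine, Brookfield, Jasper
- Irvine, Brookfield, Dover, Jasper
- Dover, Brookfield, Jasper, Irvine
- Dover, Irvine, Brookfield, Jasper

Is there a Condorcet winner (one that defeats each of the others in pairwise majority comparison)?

Head-to-head results (7 voters total):
Dover vs Brookfield: Brookfield wins 4–3.
Dover vs Jasper: Dover wins 5–2.
Dover vs Irvine: Dover wins 4–3.
Brookfield vs Jasper: Brookfield wins 6–1.
Brookfield vs Irvine: Irvine wins 4–3.
Jasper vs Irvine: Jasper wins 4–3.
No candidate beats all others: Dover beats Irvine beats Brookfield beats Dover, a majority cycle.

No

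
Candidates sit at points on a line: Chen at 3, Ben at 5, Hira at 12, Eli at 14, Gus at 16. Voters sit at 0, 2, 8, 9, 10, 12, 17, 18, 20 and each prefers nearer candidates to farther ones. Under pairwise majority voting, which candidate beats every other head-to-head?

Hira

With single-peaked preferences on a line, the Condorcet winner is the candidate closest to the median voter.
The median voter (position 10) is closest to Hira at 12.
Check: Hira vs Gus — voters closer to Hira: 6 of 9.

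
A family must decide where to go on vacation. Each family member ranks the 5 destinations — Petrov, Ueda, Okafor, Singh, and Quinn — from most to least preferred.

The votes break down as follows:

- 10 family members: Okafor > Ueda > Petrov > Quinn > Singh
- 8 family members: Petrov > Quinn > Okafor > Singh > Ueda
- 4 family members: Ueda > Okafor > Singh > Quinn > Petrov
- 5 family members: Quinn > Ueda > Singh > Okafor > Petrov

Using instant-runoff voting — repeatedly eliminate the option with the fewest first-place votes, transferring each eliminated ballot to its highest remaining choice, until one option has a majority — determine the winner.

Round 1: Okafor 10, Petrov 8, Quinn 5, Ueda 4, Singh 0. Singh has the fewest and is eliminated.
Round 2: Okafor 10, Petrov 8, Quinn 5, Ueda 4. Ueda has the fewest and is eliminated.
Round 3: Okafor 14, Petrov 8, Quinn 5. Okafor has a majority.

Okafor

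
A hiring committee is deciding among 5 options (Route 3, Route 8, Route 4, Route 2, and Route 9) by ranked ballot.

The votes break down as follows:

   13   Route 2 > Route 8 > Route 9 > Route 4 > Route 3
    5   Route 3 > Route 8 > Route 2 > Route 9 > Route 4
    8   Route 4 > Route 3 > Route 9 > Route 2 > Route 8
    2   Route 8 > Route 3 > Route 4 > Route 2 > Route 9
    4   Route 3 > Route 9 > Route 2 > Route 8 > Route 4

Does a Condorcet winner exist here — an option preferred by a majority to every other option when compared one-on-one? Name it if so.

No Condorcet winner

Head-to-head results (32 voters total):
Route 3 vs Route 8: Route 3 wins 17–15.
Route 3 vs Route 4: Route 4 wins 21–11.
Route 3 vs Route 2: Route 3 wins 19–13.
Route 3 vs Route 9: Route 3 wins 19–13.
Route 8 vs Route 4: Route 8 wins 24–8.
Route 8 vs Route 2: Route 2 wins 25–7.
Route 8 vs Route 9: Route 8 wins 20–12.
Route 4 vs Route 2: Route 2 wins 22–10.
Route 4 vs Route 9: Route 9 wins 22–10.
Route 2 vs Route 9: Route 2 wins 20–12.
No candidate beats all others: Route 3 beats Route 8 beats Route 4 beats Route 3, a majority cycle.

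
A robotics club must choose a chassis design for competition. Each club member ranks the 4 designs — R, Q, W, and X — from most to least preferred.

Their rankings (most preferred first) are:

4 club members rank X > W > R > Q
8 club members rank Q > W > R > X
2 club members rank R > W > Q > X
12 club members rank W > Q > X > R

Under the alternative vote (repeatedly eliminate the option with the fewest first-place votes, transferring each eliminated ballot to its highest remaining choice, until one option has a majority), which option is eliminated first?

Round 1: W 12, Q 8, X 4, R 2. R has the fewest and is eliminated.
Round 2: W 14, Q 8, X 4. W has a majority.

R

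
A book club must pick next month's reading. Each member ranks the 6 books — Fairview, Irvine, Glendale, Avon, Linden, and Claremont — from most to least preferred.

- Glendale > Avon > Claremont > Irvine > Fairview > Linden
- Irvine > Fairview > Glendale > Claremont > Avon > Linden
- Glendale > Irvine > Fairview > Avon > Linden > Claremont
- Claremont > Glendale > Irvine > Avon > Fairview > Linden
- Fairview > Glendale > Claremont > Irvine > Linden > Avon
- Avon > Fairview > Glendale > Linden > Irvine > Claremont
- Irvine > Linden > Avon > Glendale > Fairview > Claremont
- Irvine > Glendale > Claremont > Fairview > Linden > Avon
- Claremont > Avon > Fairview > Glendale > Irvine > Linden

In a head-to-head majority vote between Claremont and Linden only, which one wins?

Ballots ranking Claremont above Linden: 6.
Ballots ranking Linden above Claremont: 3.
Claremont wins the head-to-head, 6–3.

Claremont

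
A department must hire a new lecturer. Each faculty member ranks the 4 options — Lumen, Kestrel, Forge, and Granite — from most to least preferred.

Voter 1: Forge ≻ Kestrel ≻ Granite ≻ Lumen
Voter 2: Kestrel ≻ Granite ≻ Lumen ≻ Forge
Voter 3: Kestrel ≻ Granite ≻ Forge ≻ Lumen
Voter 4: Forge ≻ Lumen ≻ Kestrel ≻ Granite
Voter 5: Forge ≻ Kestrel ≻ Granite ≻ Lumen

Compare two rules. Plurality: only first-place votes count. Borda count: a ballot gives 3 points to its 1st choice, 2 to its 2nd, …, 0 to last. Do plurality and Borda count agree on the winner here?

No

Plurality first-place counts: Lumen 0, Kestrel 2, Forge 3, Granite 0 → Forge.
Borda totals: Lumen 3, Kestrel 11, Forge 10, Granite 6 → Kestrel.
The two rules disagree: plurality picks Forge, Borda picks Kestrel.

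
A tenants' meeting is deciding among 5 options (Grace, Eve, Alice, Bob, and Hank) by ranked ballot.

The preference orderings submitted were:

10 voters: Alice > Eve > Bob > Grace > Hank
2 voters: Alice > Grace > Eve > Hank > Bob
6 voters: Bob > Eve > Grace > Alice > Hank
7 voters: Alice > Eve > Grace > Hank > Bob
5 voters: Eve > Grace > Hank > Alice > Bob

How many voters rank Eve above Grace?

28

Ballots ranking Eve above Grace: 10+6+7+5 = 28.
Ballots ranking Grace above Eve: 2.
So 28 of 30 voters prefer Eve to Grace.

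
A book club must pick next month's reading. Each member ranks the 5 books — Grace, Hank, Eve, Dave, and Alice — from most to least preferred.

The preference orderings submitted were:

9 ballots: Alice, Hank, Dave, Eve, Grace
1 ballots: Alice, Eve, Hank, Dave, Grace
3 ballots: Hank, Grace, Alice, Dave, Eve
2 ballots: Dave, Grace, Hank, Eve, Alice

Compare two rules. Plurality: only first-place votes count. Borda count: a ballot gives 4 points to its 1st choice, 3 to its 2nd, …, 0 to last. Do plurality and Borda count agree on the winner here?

Plurality first-place counts: Grace 0, Hank 3, Eve 0, Dave 2, Alice 10 → Alice.
Borda totals: Grace 15, Hank 45, Eve 14, Dave 30, Alice 46 → Alice.
The two rules agree on Alice.

Yes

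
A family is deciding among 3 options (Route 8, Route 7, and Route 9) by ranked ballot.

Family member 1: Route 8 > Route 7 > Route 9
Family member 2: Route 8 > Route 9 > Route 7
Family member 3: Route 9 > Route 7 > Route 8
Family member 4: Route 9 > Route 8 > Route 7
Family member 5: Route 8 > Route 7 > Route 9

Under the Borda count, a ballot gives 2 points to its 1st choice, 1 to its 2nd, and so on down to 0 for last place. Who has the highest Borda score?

Borda scores:
  Route 8: 2 + 2 + 0 + 1 + 2 = 7
  Route 7: 1 + 0 + 1 + 0 + 1 = 3
  Route 9: 0 + 1 + 2 + 2 + 0 = 5
Route 8 has the highest total.

Route 8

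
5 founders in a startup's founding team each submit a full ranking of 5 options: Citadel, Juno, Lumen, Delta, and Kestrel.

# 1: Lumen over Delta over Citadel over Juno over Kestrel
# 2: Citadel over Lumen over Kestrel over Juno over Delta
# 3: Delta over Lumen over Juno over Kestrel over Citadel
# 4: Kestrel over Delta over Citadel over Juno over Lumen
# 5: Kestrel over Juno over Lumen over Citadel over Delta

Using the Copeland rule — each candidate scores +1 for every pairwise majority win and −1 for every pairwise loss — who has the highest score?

Lumen

Pairwise results:
  Citadel vs Juno: Citadel wins 3–2.
  Citadel vs Lumen: Lumen wins 3–2.
  Citadel vs Delta: Delta wins 3–2.
  Citadel vs Kestrel: Kestrel wins 3–2.
  Juno vs Lumen: Lumen wins 3–2.
  Juno vs Delta: Delta wins 3–2.
  Juno vs Kestrel: Kestrel wins 3–2.
  Lumen vs Delta: Lumen wins 3–2.
  Lumen vs Kestrel: Lumen wins 3–2.
  Delta vs Kestrel: Kestrel wins 3–2.
Copeland scores (wins − losses):
  Citadel: 1 − 3 = -2
  Juno: 0 − 4 = -4
  Lumen: 4 − 0 = 4
  Delta: 2 − 2 = 0
  Kestrel: 3 − 1 = 2
Lumen has the best Copeland score.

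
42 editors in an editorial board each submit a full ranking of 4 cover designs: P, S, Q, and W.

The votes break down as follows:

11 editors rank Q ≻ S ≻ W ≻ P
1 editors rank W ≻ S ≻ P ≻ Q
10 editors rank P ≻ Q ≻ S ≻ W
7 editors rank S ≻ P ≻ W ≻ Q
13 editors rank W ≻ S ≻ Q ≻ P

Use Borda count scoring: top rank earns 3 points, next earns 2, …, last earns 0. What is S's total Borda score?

81

Borda scores:
  P: 11·0 + 1 + 10·3 + 7·2 + 13·0 = 45
  S: 11·2 + 2 + 10·1 + 7·3 + 13·2 = 81
  Q: 11·3 + 0 + 10·2 + 7·0 + 13·1 = 66
  W: 11·1 + 3 + 10·0 + 7·1 + 13·3 = 60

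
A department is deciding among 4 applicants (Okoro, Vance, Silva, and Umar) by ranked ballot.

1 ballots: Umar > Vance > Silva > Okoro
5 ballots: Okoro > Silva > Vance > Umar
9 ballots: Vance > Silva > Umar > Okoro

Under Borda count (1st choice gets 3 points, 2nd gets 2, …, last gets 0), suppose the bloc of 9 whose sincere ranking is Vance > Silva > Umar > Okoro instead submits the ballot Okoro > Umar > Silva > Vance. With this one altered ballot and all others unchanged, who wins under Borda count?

Okoro

Borda totals with the altered ballot: Okoro 42, Vance 7, Silva 20, Umar 21.
The switch changes the winner from Vance to Okoro.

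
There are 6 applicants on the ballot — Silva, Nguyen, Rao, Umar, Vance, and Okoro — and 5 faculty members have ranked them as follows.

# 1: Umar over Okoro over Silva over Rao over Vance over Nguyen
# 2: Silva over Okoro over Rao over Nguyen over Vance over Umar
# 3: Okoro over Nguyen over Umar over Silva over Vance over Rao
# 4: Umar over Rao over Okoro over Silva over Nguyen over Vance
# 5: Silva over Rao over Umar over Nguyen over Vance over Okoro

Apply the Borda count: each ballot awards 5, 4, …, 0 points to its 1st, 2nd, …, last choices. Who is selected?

Borda scores:
  Silva: 3 + 5 + 2 + 2 + 5 = 17
  Nguyen: 0 + 2 + 4 + 1 + 2 = 9
  Rao: 2 + 3 + 0 + 4 + 4 = 13
  Umar: 5 + 0 + 3 + 5 + 3 = 16
  Vance: 1 + 1 + 1 + 0 + 1 = 4
  Okoro: 4 + 4 + 5 + 3 + 0 = 16
Silva has the highest total.

Silva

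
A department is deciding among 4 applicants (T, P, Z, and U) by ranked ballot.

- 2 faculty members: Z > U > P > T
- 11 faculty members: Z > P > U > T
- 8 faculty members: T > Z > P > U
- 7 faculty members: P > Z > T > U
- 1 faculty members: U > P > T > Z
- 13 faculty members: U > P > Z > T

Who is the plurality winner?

U

First-place vote totals:
  T: 8
  P: 7
  Z: 13
  U: 14
U has the most first-place votes.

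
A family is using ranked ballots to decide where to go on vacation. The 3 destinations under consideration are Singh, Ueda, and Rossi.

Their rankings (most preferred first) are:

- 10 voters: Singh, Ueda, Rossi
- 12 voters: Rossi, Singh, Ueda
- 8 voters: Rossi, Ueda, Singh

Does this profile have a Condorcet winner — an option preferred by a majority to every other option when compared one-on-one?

Yes

Head-to-head results (30 voters total):
Singh vs Ueda: Singh wins 22–8.
Singh vs Rossi: Rossi wins 20–10.
Ueda vs Rossi: Rossi wins 20–10.
Rossi beats each rival — Singh (20–10), Ueda (20–10) — so Rossi is the Condorcet winner.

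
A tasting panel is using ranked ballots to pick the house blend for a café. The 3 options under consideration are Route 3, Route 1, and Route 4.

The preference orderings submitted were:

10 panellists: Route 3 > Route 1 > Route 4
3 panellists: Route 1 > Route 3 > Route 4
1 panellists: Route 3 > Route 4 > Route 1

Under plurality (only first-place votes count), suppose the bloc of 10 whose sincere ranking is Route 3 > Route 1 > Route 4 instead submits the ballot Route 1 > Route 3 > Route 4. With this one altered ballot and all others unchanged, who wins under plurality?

First-place totals with the altered ballot: Route 3 1, Route 1 13, Route 4 0.
The switch changes the winner from Route 3 to Route 1.

Route 1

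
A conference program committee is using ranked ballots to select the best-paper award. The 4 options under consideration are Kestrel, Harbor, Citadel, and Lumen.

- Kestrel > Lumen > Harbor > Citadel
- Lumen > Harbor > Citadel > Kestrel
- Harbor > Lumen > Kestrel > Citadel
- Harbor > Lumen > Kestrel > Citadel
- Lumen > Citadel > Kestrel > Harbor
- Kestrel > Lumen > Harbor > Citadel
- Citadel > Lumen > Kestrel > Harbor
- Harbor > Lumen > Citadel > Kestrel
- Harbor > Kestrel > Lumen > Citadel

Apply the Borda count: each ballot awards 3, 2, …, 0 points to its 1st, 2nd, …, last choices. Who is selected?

Lumen

Borda scores:
  Kestrel: 3 + 0 + 1 + 1 + 1 + 3 + 1 + 0 + 2 = 12
  Harbor: 1 + 2 + 3 + 3 + 0 + 1 + 0 + 3 + 3 = 16
  Citadel: 0 + 1 + 0 + 0 + 2 + 0 + 3 + 1 + 0 = 7
  Lumen: 2 + 3 + 2 + 2 + 3 + 2 + 2 + 2 + 1 = 19
Lumen has the highest total.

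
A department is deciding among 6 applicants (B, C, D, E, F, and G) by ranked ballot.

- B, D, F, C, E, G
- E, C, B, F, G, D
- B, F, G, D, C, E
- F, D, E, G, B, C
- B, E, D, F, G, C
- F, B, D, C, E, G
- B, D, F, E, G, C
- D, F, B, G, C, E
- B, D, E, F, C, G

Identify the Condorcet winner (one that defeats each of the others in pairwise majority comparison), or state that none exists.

Head-to-head results (9 voters total):
B vs C: B wins 8–1.
B vs D: B wins 7–2.
B vs E: B wins 7–2.
B vs F: B wins 6–3.
B vs G: B wins 8–1.
C vs D: D wins 8–1.
C vs E: E wins 5–4.
C vs F: F wins 8–1.
C vs G: G wins 5–4.
D vs E: D wins 7–2.
D vs F: D wins 5–4.
D vs G: D wins 7–2.
E vs F: F wins 6–3.
E vs G: E wins 7–2.
F vs G: F wins 9–0.
B beats each rival — C (8–1), D (7–2), E (7–2), F (6–3), G (8–1) — so B is the Condorcet winner.

B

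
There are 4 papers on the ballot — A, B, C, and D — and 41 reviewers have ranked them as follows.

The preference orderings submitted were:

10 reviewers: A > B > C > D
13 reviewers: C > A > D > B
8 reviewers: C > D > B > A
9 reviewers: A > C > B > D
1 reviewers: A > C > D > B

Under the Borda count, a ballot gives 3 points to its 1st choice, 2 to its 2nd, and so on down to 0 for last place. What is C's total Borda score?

93

Borda scores:
  A: 10·3 + 13·2 + 8·0 + 9·3 + 3 = 86
  B: 10·2 + 13·0 + 8·1 + 9·1 + 0 = 37
  C: 10·1 + 13·3 + 8·3 + 9·2 + 2 = 93
  D: 10·0 + 13·1 + 8·2 + 9·0 + 1 = 30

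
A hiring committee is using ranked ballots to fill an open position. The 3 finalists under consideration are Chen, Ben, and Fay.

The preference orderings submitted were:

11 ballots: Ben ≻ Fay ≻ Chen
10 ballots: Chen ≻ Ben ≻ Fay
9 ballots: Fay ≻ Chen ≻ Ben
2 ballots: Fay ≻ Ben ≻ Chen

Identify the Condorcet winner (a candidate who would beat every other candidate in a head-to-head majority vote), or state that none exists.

Head-to-head results (32 voters total):
Chen vs Ben: Chen wins 19–13.
Chen vs Fay: Fay wins 22–10.
Ben vs Fay: Ben wins 21–11.
No candidate beats all others: Chen beats Ben beats Fay beats Chen, a majority cycle.

There is no Condorcet winner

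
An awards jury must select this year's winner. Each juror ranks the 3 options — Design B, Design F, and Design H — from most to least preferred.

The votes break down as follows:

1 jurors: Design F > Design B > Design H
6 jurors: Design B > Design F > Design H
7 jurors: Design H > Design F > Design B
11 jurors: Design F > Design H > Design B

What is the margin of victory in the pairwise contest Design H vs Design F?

11

Ballots ranking Design H above Design F: 7.
Ballots ranking Design F above Design H: 1+6+11 = 18.
Design F wins 18–7, a margin of 11.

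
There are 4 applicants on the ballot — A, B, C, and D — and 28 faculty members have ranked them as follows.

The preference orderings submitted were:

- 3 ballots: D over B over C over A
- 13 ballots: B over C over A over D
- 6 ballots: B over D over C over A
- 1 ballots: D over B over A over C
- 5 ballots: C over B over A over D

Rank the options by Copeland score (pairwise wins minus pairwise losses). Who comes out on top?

Pairwise results:
  A vs B: B wins 28–0.
  A vs C: C wins 27–1.
  A vs D: A wins 18–10.
  B vs C: B wins 23–5.
  B vs D: B wins 24–4.
  C vs D: C wins 18–10.
Copeland scores (wins − losses):
  A: 1 − 2 = -1
  B: 3 − 0 = 3
  C: 2 − 1 = 1
  D: 0 − 3 = -3
B has the best Copeland score.

B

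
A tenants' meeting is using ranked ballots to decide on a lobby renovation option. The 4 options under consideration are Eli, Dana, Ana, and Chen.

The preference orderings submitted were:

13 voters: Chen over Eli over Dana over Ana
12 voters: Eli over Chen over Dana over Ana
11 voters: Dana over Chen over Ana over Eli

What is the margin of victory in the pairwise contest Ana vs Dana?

Ballots ranking Ana above Dana: 0.
Ballots ranking Dana above Ana: 13+12+11 = 36.
Dana wins 36–0, a margin of 36.

36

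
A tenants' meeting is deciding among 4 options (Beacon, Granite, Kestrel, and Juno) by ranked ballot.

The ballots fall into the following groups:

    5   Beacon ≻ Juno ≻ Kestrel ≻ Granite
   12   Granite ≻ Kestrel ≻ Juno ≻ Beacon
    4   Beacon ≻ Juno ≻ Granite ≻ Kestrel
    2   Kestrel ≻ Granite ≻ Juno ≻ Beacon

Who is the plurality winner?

Granite

First-place vote totals:
  Beacon: 9
  Granite: 12
  Kestrel: 2
  Juno: 0
Granite has the most first-place votes.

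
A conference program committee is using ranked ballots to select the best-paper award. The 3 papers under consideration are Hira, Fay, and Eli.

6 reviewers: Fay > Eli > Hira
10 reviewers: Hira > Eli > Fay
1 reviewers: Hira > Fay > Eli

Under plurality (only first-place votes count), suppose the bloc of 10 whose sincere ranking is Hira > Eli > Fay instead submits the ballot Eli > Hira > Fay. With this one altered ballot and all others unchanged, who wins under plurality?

Eli

First-place totals with the altered ballot: Hira 1, Fay 6, Eli 10.
The switch changes the winner from Hira to Eli.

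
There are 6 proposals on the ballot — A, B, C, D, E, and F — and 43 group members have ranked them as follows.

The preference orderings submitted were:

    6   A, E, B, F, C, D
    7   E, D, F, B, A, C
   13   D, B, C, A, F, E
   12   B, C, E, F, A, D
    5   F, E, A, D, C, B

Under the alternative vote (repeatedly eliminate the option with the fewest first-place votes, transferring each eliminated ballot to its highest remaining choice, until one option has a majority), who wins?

E

Round 1: D 13, B 12, E 7, A 6, F 5, C 0. C has the fewest and is eliminated.
Round 2: D 13, B 12, E 7, A 6, F 5. F has the fewest and is eliminated.
Round 3: D 13, B 12, E 12, A 6. A has the fewest and is eliminated.
Round 4: E 18, D 13, B 12. B has the fewest and is eliminated.
Round 5: E 30, D 13. E has a majority.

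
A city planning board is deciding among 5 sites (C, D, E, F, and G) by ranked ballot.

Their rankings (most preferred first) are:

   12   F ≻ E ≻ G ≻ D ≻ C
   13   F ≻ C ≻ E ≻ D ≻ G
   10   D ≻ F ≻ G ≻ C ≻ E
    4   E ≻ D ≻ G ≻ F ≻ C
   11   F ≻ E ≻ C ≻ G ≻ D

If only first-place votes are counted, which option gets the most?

F

First-place vote totals:
  C: 0
  D: 10
  E: 4
  F: 36
  G: 0
F has the most first-place votes.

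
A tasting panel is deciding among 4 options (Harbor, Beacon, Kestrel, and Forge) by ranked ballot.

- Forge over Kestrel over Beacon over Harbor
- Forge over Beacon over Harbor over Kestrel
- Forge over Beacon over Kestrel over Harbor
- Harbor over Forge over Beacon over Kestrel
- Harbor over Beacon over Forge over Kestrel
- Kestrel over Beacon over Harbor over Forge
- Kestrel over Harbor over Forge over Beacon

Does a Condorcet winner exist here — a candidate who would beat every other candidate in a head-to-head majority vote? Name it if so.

Head-to-head results (7 voters total):
Harbor vs Beacon: Beacon wins 4–3.
Harbor vs Kestrel: Kestrel wins 4–3.
Harbor vs Forge: Harbor wins 4–3.
Beacon vs Kestrel: Beacon wins 4–3.
Beacon vs Forge: Forge wins 5–2.
Kestrel vs Forge: Forge wins 5–2.
No candidate beats all others: Harbor beats Forge beats Beacon beats Harbor, a majority cycle.

None — there is no Condorcet winner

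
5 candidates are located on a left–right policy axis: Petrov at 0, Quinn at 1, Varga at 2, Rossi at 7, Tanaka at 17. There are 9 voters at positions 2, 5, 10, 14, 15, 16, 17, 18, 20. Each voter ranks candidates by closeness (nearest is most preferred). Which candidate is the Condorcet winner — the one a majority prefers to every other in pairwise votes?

Tanaka

With single-peaked preferences on a line, the Condorcet winner is the candidate closest to the median voter.
The median voter (position 15) is closest to Tanaka at 17.
Check: Tanaka vs Quinn — voters closer to Tanaka: 7 of 9.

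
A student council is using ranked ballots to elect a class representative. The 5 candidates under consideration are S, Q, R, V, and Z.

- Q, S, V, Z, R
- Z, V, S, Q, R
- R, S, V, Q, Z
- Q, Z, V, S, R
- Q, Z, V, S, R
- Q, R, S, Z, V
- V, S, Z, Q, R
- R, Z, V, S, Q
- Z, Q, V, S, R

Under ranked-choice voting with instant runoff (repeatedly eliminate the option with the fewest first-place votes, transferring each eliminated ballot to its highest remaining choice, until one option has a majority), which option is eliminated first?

Round 1: Q 4, R 2, Z 2, V 1, S 0. S has the fewest and is eliminated.
Round 2: Q 4, R 2, Z 2, V 1. V has the fewest and is eliminated.
Round 3: Q 4, Z 3, R 2. R has the fewest and is eliminated.
Round 4: Q 5, Z 4. Q has a majority.

S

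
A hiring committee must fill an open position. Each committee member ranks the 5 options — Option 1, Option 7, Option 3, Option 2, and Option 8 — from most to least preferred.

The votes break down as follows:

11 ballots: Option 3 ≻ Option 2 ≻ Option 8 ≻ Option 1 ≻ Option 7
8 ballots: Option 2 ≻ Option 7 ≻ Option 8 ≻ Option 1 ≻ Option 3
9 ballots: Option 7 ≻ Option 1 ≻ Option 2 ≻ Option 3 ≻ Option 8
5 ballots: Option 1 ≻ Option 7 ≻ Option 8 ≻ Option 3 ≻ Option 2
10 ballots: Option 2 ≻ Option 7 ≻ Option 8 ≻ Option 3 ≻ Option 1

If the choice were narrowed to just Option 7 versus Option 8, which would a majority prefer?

Option 7

Ballots ranking Option 7 above Option 8: 8+9+5+10 = 32.
Ballots ranking Option 8 above Option 7: 11.
Option 7 wins the head-to-head, 32–11.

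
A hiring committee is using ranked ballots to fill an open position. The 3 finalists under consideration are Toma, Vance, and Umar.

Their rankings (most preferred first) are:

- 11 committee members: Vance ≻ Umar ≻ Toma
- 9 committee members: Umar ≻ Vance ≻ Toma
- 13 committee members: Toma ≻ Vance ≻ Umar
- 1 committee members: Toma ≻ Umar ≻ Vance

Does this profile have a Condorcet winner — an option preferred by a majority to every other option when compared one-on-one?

Yes

Head-to-head results (34 voters total):
Toma vs Vance: Vance wins 20–14.
Toma vs Umar: Umar wins 20–14.
Vance vs Umar: Vance wins 24–10.
Vance beats each rival — Toma (20–14), Umar (24–10) — so Vance is the Condorcet winner.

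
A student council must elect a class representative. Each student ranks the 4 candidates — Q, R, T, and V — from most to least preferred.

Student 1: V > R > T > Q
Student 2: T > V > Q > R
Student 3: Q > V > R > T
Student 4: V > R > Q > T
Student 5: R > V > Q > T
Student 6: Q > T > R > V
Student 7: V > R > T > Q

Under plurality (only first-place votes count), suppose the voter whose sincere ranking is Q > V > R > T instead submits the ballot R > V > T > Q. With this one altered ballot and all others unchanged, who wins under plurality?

First-place totals with the altered ballot: Q 1, R 2, T 1, V 3.
The winner is unchanged: still V.

V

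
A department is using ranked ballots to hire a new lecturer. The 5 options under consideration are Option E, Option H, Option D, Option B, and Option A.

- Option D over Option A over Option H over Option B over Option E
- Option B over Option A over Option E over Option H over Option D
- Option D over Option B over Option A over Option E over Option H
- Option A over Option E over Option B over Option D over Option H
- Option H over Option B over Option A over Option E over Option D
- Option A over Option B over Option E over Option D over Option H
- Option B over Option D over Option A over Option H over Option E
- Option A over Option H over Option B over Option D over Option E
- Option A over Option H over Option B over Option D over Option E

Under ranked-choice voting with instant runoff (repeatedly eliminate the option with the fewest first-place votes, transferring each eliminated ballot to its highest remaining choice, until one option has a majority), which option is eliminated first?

Round 1: Option A 4, Option D 2, Option B 2, Option H 1, Option E 0. Option E has the fewest and is eliminated.
Round 2: Option A 4, Option D 2, Option B 2, Option H 1. Option H has the fewest and is eliminated.
Round 3: Option A 4, Option B 3, Option D 2. Option D has the fewest and is eliminated.
Round 4: Option A 5, Option B 4. Option A has a majority.

Option E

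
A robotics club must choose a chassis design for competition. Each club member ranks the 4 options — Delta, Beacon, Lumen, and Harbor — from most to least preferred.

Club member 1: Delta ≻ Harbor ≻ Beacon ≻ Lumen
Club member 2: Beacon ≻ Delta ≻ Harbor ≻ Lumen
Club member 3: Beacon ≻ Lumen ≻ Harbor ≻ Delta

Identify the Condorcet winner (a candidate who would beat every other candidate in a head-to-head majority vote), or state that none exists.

Head-to-head results (3 voters total):
Delta vs Beacon: Beacon wins 2–1.
Delta vs Lumen: Delta wins 2–1.
Delta vs Harbor: Delta wins 2–1.
Beacon vs Lumen: Beacon wins 3–0.
Beacon vs Harbor: Beacon wins 2–1.
Lumen vs Harbor: Harbor wins 2–1.
Beacon beats each rival — Delta (2–1), Lumen (3–0), Harbor (2–1) — so Beacon is the Condorcet winner.

Beacon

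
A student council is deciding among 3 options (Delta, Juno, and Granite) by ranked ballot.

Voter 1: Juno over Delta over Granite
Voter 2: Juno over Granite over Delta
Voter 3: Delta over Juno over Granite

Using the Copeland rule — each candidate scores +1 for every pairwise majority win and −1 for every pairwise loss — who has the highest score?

Juno

Pairwise results:
  Delta vs Juno: Juno wins 2–1.
  Delta vs Granite: Delta wins 2–1.
  Juno vs Granite: Juno wins 3–0.
Copeland scores (wins − losses):
  Delta: 1 − 1 = 0
  Juno: 2 − 0 = 2
  Granite: 0 − 2 = -2
Juno has the best Copeland score.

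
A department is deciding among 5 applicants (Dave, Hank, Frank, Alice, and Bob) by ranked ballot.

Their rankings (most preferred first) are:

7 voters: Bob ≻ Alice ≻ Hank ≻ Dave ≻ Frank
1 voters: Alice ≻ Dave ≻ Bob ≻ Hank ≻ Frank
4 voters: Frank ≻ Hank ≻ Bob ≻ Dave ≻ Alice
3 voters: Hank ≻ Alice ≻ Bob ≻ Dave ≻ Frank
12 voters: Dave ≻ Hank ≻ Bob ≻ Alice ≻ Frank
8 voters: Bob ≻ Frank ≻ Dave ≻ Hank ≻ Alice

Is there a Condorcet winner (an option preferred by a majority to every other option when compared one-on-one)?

Head-to-head results (35 voters total):
Dave vs Hank: Dave wins 21–14.
Dave vs Frank: Dave wins 23–12.
Dave vs Alice: Dave wins 24–11.
Dave vs Bob: Bob wins 22–13.
Hank vs Frank: Hank wins 23–12.
Hank vs Alice: Hank wins 27–8.
Hank vs Bob: Hank wins 19–16.
Frank vs Alice: Alice wins 23–12.
Frank vs Bob: Bob wins 31–4.
Alice vs Bob: Bob wins 31–4.
No candidate beats all others: Dave beats Hank beats Bob beats Dave, a majority cycle.

No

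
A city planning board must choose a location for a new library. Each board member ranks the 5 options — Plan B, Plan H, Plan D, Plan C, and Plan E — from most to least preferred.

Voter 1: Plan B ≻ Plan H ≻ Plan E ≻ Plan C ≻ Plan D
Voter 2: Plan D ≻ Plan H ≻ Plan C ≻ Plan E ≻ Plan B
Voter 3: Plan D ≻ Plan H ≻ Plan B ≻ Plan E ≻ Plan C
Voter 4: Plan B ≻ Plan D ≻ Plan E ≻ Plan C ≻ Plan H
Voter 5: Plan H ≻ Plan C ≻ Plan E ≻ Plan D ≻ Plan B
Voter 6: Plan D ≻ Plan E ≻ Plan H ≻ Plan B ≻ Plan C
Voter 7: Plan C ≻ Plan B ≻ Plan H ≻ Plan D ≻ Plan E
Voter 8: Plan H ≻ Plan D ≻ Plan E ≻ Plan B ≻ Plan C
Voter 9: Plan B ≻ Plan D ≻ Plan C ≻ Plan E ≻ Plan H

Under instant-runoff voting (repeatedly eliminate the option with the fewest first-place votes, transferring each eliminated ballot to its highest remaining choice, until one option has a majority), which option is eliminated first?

Plan E

Round 1: Plan B 3, Plan D 3, Plan H 2, Plan C 1, Plan E 0. Plan E has the fewest and is eliminated.
Round 2: Plan B 3, Plan D 3, Plan H 2, Plan C 1. Plan C has the fewest and is eliminated.
Round 3: Plan B 4, Plan D 3, Plan H 2. Plan H has the fewest and is eliminated.
Round 4: Plan D 5, Plan B 4. Plan D has a majority.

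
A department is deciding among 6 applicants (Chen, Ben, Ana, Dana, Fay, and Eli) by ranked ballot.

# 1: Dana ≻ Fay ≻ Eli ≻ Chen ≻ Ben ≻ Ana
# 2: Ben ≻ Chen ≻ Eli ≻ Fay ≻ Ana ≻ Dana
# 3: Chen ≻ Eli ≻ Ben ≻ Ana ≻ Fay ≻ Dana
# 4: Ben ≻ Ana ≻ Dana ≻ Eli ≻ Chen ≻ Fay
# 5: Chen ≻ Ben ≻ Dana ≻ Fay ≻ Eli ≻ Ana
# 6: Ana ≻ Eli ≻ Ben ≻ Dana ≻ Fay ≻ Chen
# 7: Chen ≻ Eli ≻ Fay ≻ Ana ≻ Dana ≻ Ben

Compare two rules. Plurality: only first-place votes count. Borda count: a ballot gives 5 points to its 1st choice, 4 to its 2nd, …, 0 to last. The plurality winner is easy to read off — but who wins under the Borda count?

Plurality first-place counts: Chen 3, Ben 2, Ana 1, Dana 1, Fay 0, Eli 0 → Chen.
Borda totals: Chen 22, Ben 21, Ana 14, Dana 14, Fay 13, Eli 21 → Chen.

Chen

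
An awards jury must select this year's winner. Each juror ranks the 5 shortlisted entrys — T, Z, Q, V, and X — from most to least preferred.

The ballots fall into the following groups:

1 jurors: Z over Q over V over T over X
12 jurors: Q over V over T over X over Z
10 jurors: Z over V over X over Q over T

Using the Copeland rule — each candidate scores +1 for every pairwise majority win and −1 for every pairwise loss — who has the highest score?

Pairwise results:
  T vs Z: T wins 12–11.
  T vs Q: Q wins 23–0.
  T vs V: V wins 23–0.
  T vs X: T wins 13–10.
  Z vs Q: Q wins 12–11.
  Z vs V: V wins 12–11.
  Z vs X: X wins 12–11.
  Q vs V: Q wins 13–10.
  Q vs X: Q wins 13–10.
  V vs X: V wins 23–0.
Copeland scores (wins − losses):
  T: 2 − 2 = 0
  Z: 0 − 4 = -4
  Q: 4 − 0 = 4
  V: 3 − 1 = 2
  X: 1 − 3 = -2
Q has the best Copeland score.

Q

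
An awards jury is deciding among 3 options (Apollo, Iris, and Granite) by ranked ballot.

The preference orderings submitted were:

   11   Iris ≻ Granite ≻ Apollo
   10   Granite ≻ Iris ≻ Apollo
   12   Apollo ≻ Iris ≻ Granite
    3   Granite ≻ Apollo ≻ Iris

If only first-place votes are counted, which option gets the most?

First-place vote totals:
  Apollo: 12
  Iris: 11
  Granite: 13
Granite has the most first-place votes.

Granite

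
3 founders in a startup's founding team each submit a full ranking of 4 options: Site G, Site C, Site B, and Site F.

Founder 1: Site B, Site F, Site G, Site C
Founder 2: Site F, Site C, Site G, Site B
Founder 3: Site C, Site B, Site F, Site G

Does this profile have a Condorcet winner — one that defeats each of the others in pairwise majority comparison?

Head-to-head results (3 voters total):
Site G vs Site C: Site C wins 2–1.
Site G vs Site B: Site B wins 2–1.
Site G vs Site F: Site F wins 3–0.
Site C vs Site B: Site C wins 2–1.
Site C vs Site F: Site F wins 2–1.
Site B vs Site F: Site B wins 2–1.
No candidate beats all others: Site C beats Site B beats Site F beats Site C, a majority cycle.

No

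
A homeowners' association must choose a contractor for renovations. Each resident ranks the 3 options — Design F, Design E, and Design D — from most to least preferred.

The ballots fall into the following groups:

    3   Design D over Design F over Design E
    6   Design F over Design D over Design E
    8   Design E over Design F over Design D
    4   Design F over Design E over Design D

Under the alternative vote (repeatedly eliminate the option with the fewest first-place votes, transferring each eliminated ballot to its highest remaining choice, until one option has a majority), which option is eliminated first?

Round 1: Design F 10, Design E 8, Design D 3. Design D has the fewest and is eliminated.
Round 2: Design F 13, Design E 8. Design F has a majority.

Design D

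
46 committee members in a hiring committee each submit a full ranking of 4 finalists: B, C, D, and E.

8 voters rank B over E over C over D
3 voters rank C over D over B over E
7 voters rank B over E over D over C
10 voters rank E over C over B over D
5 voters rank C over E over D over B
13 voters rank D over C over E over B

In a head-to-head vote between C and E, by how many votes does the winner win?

Ballots ranking C above E: 3+5+13 = 21.
Ballots ranking E above C: 8+7+10 = 25.
E wins 25–21, a margin of 4.

4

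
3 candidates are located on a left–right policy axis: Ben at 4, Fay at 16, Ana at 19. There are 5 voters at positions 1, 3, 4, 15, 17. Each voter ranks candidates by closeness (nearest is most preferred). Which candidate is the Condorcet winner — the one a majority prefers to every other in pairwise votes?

With single-peaked preferences on a line, the Condorcet winner is the candidate closest to the median voter.
The median voter (position 4) is closest to Ben at 4.
Check: Ben vs Fay — voters closer to Ben: 3 of 5.

Ben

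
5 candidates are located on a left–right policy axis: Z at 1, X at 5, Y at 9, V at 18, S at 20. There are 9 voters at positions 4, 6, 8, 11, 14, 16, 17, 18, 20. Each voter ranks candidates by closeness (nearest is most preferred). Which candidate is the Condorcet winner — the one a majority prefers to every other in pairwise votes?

With single-peaked preferences on a line, the Condorcet winner is the candidate closest to the median voter.
The median voter (position 14) is closest to V at 18.
Check: V vs X — voters closer to V: 5 of 9.

V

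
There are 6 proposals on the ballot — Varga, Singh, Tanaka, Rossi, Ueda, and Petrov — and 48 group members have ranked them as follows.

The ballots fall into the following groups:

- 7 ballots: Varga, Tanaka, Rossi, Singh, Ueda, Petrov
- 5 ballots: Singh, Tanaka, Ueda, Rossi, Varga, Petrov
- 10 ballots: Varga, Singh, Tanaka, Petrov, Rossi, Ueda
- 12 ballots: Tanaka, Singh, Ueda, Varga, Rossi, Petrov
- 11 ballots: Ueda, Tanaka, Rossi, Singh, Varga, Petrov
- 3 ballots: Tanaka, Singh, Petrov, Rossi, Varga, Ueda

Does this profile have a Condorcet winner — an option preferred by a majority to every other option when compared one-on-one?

Yes

Head-to-head results (48 voters total):
Varga vs Singh: Singh wins 31–17.
Varga vs Tanaka: Tanaka wins 31–17.
Varga vs Rossi: Varga wins 29–19.
Varga vs Ueda: Ueda wins 28–20.
Varga vs Petrov: Varga wins 45–3.
Singh vs Tanaka: Tanaka wins 33–15.
Singh vs Rossi: Singh wins 30–18.
Singh vs Ueda: Singh wins 37–11.
Singh vs Petrov: Singh wins 48–0.
Tanaka vs Rossi: Tanaka wins 48–0.
Tanaka vs Ueda: Tanaka wins 37–11.
Tanaka vs Petrov: Tanaka wins 48–0.
Rossi vs Ueda: Ueda wins 28–20.
Rossi vs Petrov: Rossi wins 35–13.
Ueda vs Petrov: Ueda wins 35–13.
Tanaka beats each rival — Varga (31–17), Singh (33–15), Rossi (48–0), Ueda (37–11), Petrov (48–0) — so Tanaka is the Condorcet winner.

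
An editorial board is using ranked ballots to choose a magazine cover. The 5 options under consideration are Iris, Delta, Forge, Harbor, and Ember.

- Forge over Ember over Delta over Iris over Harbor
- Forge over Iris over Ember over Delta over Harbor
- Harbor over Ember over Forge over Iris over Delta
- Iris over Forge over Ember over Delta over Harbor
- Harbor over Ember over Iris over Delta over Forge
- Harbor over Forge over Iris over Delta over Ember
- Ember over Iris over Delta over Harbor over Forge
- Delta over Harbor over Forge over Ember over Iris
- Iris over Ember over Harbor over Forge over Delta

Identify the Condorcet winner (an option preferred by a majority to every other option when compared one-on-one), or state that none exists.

No Condorcet winner

Head-to-head results (9 voters total):
Iris vs Delta: Iris wins 7–2.
Iris vs Forge: Forge wins 5–4.
Iris vs Harbor: Iris wins 5–4.
Iris vs Ember: Ember wins 5–4.
Delta vs Forge: Forge wins 6–3.
Delta vs Harbor: Delta wins 5–4.
Delta vs Ember: Ember wins 7–2.
Forge vs Harbor: Harbor wins 6–3.
Forge vs Ember: Forge wins 5–4.
Harbor vs Ember: Ember wins 5–4.
No candidate beats all others: Iris beats Harbor beats Forge beats Iris, a majority cycle.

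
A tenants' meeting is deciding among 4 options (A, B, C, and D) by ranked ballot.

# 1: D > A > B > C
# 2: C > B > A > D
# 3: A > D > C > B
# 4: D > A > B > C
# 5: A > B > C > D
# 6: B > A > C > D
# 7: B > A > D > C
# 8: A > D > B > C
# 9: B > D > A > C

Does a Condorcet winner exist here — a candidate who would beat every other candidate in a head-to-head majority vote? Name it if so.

Head-to-head results (9 voters total):
A vs B: A wins 5–4.
A vs C: A wins 8–1.
A vs D: A wins 6–3.
B vs C: B wins 7–2.
B vs D: B wins 5–4.
C vs D: D wins 6–3.
A beats each rival — B (5–4), C (8–1), D (6–3) — so A is the Condorcet winner.

A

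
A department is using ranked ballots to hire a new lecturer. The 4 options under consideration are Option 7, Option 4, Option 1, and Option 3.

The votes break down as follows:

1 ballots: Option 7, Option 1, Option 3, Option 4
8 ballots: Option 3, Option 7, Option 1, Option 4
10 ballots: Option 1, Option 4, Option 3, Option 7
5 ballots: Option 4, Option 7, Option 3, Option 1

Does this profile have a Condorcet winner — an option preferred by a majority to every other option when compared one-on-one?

Head-to-head results (24 voters total):
Option 7 vs Option 4: Option 4 wins 15–9.
Option 7 vs Option 1: Option 7 wins 14–10.
Option 7 vs Option 3: Option 3 wins 18–6.
Option 4 vs Option 1: Option 1 wins 19–5.
Option 4 vs Option 3: Option 4 wins 15–9.
Option 1 vs Option 3: Option 3 wins 13–11.
No candidate beats all others: Option 7 beats Option 1 beats Option 4 beats Option 7, a majority cycle.

No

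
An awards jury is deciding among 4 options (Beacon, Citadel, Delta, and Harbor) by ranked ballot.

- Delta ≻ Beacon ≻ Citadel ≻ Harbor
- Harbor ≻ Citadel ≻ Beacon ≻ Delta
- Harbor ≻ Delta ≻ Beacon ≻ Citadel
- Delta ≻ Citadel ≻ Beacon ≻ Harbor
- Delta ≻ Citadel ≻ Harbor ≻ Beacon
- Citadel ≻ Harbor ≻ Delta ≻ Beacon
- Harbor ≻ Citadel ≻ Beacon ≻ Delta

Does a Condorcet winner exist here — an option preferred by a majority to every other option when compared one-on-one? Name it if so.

Head-to-head results (7 voters total):
Beacon vs Citadel: Citadel wins 5–2.
Beacon vs Delta: Delta wins 5–2.
Beacon vs Harbor: Harbor wins 5–2.
Citadel vs Delta: Delta wins 4–3.
Citadel vs Harbor: Citadel wins 4–3.
Delta vs Harbor: Harbor wins 4–3.
No candidate beats all others: Citadel beats Harbor beats Delta beats Citadel, a majority cycle.

There is no Condorcet winner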